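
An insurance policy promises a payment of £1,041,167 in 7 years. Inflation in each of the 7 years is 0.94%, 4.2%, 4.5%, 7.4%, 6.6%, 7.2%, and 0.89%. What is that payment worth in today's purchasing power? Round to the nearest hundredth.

Price-level factor over 7 years: 1.0094 × 1.042 × 1.045 × 1.074 × 1.066 × 1.072 × 1.0089 ≈ 1.3609798749.
Purchasing power today: £1,041,167 divided by that factor.

£765,012.78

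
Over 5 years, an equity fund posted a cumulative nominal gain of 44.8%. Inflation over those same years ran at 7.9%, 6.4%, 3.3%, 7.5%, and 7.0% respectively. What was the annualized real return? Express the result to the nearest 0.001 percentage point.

1.200%

Cumulative inflation factor: 1.079 × 1.064 × 1.033 × 1.075 × 1.070 ≈ 1.36413.
Nominal growth factor: 1.44800. Real growth factor = 1.44800 / 1.36413 ≈ 1.06148.
Annualized: 1.06148^(1/5) − 1 ≈ 0.01200.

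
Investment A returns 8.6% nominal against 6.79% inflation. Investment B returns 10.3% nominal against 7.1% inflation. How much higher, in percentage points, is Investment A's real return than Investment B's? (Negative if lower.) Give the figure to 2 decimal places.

Investment A real return: 1.086/1.0679 − 1 = 1.695%.
Investment B real return: 1.103/1.071 − 1 = 2.988%.
Difference: 1.695 − 2.988 = -1.293 pp.

-1.29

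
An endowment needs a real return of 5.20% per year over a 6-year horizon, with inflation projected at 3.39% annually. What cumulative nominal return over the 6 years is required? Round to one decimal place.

Required annual nominal rate: (1+5.20%)(1+3.39%) − 1 = 8.76628%.
Cumulative over 6 years: (1 + 0.0876628)^6 − 1 ≈ 0.65564.

65.6%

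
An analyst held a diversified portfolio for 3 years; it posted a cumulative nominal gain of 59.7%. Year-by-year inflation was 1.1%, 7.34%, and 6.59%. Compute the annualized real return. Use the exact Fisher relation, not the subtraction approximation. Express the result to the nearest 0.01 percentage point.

11.35%

Cumulative inflation factor: 1.011 × 1.0734 × 1.0659 ≈ 1.15672.
Nominal growth factor: 1.59700. Real growth factor = 1.59700 / 1.15672 ≈ 1.38062.
Annualized: 1.38062^(1/3) − 1 ≈ 0.11350.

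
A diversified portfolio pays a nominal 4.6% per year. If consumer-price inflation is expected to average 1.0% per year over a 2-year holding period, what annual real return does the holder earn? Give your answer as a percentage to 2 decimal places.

3.56%

With constant rates the annual real return is the same each year: (1+4.6%)/(1+1.0%) − 1 = 0.03564.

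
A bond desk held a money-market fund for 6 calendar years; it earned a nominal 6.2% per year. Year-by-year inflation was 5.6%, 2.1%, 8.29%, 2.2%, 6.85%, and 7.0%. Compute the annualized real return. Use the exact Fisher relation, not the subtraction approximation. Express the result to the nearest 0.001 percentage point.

Cumulative inflation factor: 1.056 × 1.021 × 1.0829 × 1.022 × 1.0685 × 1.070 ≈ 1.36423.
Nominal growth factor: 1.43465. Real growth factor = 1.43465 / 1.36423 ≈ 1.05162.
Annualized: 1.05162^(1/6) − 1 ≈ 0.00842.

0.842%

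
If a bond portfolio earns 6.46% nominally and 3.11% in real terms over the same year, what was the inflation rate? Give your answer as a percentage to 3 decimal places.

3.249%

From (1+r_nom) = (1+r_real)(1+π), we get 1+π = (1 + 6.46%)/(1 + 3.11%) = 1.0646/1.0311 ≈ 1.03249.
So π ≈ 3.2490%.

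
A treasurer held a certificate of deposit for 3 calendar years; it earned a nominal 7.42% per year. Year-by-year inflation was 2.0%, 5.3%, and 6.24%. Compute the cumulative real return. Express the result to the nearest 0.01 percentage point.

Cumulative inflation factor: 1.020 × 1.053 × 1.0624 ≈ 1.14108.
Nominal growth factor: 1.23953. Real growth factor = 1.23953 / 1.14108 ≈ 1.08627.
Total real return ≈ 8.6273%.

8.63%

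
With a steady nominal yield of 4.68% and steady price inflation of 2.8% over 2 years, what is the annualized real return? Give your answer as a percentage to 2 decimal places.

With constant rates the annual real return is the same each year: (1+4.68%)/(1+2.8%) − 1 = 0.01829.

1.83%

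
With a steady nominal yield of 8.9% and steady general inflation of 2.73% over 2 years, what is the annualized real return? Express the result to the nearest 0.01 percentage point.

6.01%

With constant rates the annual real return is the same each year: (1+8.9%)/(1+2.73%) − 1 = 0.06006.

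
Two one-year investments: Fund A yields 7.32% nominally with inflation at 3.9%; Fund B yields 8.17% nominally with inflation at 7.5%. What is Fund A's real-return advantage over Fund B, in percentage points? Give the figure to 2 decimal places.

Fund A real return: 1.0732/1.039 − 1 = 3.292%.
Fund B real return: 1.0817/1.075 − 1 = 0.623%.
Difference: 3.292 − 0.623 = 2.669 pp.

2.67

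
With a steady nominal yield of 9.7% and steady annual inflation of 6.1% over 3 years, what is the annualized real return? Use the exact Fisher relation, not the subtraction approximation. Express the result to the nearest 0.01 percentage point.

With constant rates the annual real return is the same each year: (1+9.7%)/(1+6.1%) − 1 = 0.03393.

3.39%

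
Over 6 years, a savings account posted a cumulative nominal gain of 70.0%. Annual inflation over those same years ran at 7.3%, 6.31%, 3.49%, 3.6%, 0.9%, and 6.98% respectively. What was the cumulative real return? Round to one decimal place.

28.8%

Cumulative inflation factor: 1.073 × 1.0631 × 1.0349 × 1.036 × 1.009 × 1.0698 ≈ 1.32016.
Nominal growth factor: 1.70000. Real growth factor = 1.70000 / 1.32016 ≈ 1.28773.
Total real return ≈ 28.7725%.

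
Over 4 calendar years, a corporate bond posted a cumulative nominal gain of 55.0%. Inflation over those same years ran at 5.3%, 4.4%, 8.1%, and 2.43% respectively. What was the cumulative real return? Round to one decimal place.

27.3%

Cumulative inflation factor: 1.053 × 1.044 × 1.081 × 1.0243 ≈ 1.21726.
Nominal growth factor: 1.55000. Real growth factor = 1.55000 / 1.21726 ≈ 1.27336.
Total real return ≈ 27.3356%.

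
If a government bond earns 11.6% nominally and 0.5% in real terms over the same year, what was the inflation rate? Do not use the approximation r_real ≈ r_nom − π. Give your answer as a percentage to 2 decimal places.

From (1+r_nom) = (1+r_real)(1+π), we get 1+π = (1 + 11.6%)/(1 + 0.5%) = 1.116/1.005 ≈ 1.11045.
So π ≈ 11.0448%.

11.04%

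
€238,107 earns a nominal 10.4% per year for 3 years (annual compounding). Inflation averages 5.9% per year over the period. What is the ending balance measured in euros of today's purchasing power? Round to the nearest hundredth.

Nominal value at maturity: €238,107 × (1 + 10.4%)^3 ≈ €320,390.32.
Price-level factor over 3 years: (1 + 5.9%)^3 = 1.187648379.
Dividing the nominal maturity value by the price-level factor gives the value in today's money.

€269,768.67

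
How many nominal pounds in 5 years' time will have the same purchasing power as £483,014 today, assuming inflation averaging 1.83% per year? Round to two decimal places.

Cumulative price-level factor: (1+1.83%)^5 ≈ 1.0949107477.
The nominal amount required is £483,014 scaled up by that factor.

£528,857.22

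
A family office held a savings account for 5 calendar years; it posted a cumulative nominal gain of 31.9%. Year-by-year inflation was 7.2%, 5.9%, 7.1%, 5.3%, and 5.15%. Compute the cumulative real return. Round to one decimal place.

-2.0%

Cumulative inflation factor: 1.072 × 1.059 × 1.071 × 1.053 × 1.0515 ≈ 1.34623.
Nominal growth factor: 1.31900. Real growth factor = 1.31900 / 1.34623 ≈ 0.97978.
Total real return ≈ -2.0224%.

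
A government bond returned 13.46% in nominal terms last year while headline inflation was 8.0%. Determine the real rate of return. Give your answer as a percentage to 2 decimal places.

5.06%

Real return via the Fisher equation: (1 + 13.46%)/(1 + 8.0%) − 1 = 1.1346/1.080 − 1 ≈ 0.05056.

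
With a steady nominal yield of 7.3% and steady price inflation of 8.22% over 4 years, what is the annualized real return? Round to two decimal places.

-0.85%

With constant rates the annual real return is the same each year: (1+7.3%)/(1+8.22%) − 1 = -0.00850.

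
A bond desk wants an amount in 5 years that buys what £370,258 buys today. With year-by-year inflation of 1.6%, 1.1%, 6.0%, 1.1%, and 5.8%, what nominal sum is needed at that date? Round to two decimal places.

Cumulative price-level factor: 1.016 × 1.011 × 1.060 × 1.011 × 1.058 ≈ 1.1646288712.
Multiplying £370,258 by the price-level factor gives the future nominal sum.

£431,213.16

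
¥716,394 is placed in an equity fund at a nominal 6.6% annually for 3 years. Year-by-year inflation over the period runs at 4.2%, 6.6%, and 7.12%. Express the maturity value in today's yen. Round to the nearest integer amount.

¥729,337

Nominal value at maturity: ¥716,394 × (1 + 6.6%)^3 ≈ ¥867,808.
Price-level factor over 3 years: 1.042 × 1.066 × 1.0712 = 1.1898589664.
The maturity value deflated by that factor is the answer in today's purchasing power.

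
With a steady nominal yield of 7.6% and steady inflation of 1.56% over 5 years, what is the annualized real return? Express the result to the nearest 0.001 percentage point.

With constant rates the annual real return is the same each year: (1+7.6%)/(1+1.56%) − 1 = 0.05947.

5.947%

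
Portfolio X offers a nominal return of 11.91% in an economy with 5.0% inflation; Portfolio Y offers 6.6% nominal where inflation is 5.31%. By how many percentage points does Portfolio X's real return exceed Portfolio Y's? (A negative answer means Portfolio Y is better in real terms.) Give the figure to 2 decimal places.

Portfolio X real return: 1.1191/1.050 − 1 = 6.581%.
Portfolio Y real return: 1.066/1.0531 − 1 = 1.225%.
Difference: 6.581 − 1.225 = 5.356 pp.

5.36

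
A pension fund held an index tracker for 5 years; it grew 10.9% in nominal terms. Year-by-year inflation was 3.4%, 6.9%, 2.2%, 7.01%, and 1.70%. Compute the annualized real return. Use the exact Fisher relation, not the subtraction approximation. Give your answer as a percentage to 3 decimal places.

-2.040%

Cumulative inflation factor: 1.034 × 1.069 × 1.022 × 1.0701 × 1.0170 ≈ 1.22940.
Nominal growth factor: 1.10900. Real growth factor = 1.10900 / 1.22940 ≈ 0.90206.
Annualized: 0.90206^(1/5) − 1 ≈ -0.02040.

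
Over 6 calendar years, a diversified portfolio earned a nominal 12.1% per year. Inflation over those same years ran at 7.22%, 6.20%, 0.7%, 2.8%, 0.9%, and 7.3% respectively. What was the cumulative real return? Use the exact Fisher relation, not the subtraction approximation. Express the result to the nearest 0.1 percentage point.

55.5%

Cumulative inflation factor: 1.0722 × 1.0620 × 1.007 × 1.028 × 1.009 × 1.073 ≈ 1.27619.
Nominal growth factor: 1.98442. Real growth factor = 1.98442 / 1.27619 ≈ 1.55496.
Total real return ≈ 55.4962%.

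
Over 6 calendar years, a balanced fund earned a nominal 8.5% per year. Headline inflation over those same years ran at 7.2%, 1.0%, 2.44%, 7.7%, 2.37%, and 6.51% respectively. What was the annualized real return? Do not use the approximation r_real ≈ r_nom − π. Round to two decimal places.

Cumulative inflation factor: 1.072 × 1.010 × 1.0244 × 1.077 × 1.0237 × 1.0651 ≈ 1.30246.
Nominal growth factor: 1.63147. Real growth factor = 1.63147 / 1.30246 ≈ 1.25260.
Annualized: 1.25260^(1/6) − 1 ≈ 0.03825.

3.83%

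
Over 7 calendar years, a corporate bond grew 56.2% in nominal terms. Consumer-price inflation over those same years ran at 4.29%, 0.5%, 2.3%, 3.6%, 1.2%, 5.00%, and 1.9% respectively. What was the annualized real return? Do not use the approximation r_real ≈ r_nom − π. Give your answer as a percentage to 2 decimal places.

3.80%

Cumulative inflation factor: 1.0429 × 1.005 × 1.023 × 1.036 × 1.012 × 1.0500 × 1.019 ≈ 1.20279.
Nominal growth factor: 1.56200. Real growth factor = 1.56200 / 1.20279 ≈ 1.29865.
Annualized: 1.29865^(1/7) − 1 ≈ 0.03804.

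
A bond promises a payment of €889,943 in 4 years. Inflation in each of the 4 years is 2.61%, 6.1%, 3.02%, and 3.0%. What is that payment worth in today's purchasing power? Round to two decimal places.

Price-level factor over 4 years: 1.0261 × 1.061 × 1.0302 × 1.030 ≈ 1.1552177195.
Purchasing power today: €889,943 divided by that factor.

€770,368.20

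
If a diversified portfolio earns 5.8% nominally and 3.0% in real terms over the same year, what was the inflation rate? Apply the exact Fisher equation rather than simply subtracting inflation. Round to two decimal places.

2.72%

From (1+r_nom) = (1+r_real)(1+π), we get 1+π = (1 + 5.8%)/(1 + 3.0%) = 1.058/1.030 ≈ 1.02718.
So π ≈ 2.7184%.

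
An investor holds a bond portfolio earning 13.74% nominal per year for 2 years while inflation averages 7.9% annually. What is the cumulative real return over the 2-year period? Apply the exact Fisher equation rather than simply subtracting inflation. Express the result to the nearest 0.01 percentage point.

The annual real rate is (1+13.74%)/(1+7.9%) − 1 = 5.4124%.
Compounded over 2 years: (1 + 0.054124)^2 − 1 ≈ 0.11118.

11.12%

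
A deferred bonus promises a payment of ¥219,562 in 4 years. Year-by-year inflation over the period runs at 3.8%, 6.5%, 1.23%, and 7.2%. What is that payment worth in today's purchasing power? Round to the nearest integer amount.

Price-level factor over 4 years: 1.038 × 1.065 × 1.0123 × 1.072 ≈ 1.1996401252.
Purchasing power today: ¥219,562 divided by that factor.

¥183,023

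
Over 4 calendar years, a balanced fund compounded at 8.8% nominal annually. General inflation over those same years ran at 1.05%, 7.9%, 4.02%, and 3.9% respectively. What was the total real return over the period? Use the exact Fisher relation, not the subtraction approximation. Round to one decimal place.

18.9%

Cumulative inflation factor: 1.0105 × 1.079 × 1.0402 × 1.039 ≈ 1.17839.
Nominal growth factor: 1.40125. Real growth factor = 1.40125 / 1.17839 ≈ 1.18912.
Total real return ≈ 18.9119%.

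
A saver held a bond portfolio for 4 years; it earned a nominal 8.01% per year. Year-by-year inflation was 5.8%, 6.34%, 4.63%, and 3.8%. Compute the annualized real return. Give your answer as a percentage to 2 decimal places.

2.73%

Cumulative inflation factor: 1.058 × 1.0634 × 1.0463 × 1.038 ≈ 1.22190.
Nominal growth factor: 1.36099. Real growth factor = 1.36099 / 1.22190 ≈ 1.11383.
Annualized: 1.11383^(1/4) − 1 ≈ 0.02732.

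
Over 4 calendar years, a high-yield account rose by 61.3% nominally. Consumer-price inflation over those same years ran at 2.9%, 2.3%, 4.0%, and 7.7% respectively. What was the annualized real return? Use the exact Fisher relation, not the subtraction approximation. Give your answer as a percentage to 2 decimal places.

8.15%

Cumulative inflation factor: 1.029 × 1.023 × 1.040 × 1.077 ≈ 1.17907.
Nominal growth factor: 1.61300. Real growth factor = 1.61300 / 1.17907 ≈ 1.36803.
Annualized: 1.36803^(1/4) − 1 ≈ 0.08149.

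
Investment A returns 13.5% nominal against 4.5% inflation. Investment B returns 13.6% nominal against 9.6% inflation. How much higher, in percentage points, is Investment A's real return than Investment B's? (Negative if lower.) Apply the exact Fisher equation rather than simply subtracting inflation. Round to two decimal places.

Investment A real return: 1.135/1.045 − 1 = 8.612%.
Investment B real return: 1.136/1.096 − 1 = 3.650%.
Difference: 8.612 − 3.650 = 4.962 pp.

4.96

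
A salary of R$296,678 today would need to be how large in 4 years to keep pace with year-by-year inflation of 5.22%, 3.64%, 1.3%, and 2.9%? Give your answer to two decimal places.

R$337,237.50

Cumulative price-level factor: 1.0522 × 1.0364 × 1.013 × 1.029 ≈ 1.1367122019.
The nominal amount required is R$296,678 scaled up by that factor.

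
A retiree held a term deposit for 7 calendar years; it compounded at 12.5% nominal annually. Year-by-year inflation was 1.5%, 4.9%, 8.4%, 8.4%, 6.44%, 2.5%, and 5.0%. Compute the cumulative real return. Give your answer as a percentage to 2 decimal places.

Cumulative inflation factor: 1.015 × 1.049 × 1.084 × 1.084 × 1.0644 × 1.025 × 1.050 ≈ 1.43324.
Nominal growth factor: 2.28070. Real growth factor = 2.28070 / 1.43324 ≈ 1.59129.
Total real return ≈ 59.1291%.

59.13%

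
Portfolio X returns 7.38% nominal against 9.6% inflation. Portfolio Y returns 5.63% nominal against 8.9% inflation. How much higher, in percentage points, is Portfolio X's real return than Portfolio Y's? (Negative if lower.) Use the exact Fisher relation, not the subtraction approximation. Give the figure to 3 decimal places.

0.977

Portfolio X real return: 1.0738/1.096 − 1 = -2.0255%.
Portfolio Y real return: 1.0563/1.089 − 1 = -3.0028%.
Difference: -2.0255 − (-3.0028) = 0.9773 pp.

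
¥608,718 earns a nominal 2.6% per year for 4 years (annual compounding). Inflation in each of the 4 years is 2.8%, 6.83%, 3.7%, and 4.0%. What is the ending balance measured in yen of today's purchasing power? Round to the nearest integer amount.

¥569,518

Nominal value at maturity: ¥608,718 × (1 + 2.6%)^4 ≈ ¥674,537.
Price-level factor over 4 years: 1.028 × 1.0683 × 1.037 × 1.040 ≈ 1.1844001092.
Dividing the nominal maturity value by the price-level factor gives the value in today's money.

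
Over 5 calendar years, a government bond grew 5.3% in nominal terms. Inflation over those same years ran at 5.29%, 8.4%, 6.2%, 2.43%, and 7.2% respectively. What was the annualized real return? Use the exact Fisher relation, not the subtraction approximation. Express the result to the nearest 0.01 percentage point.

Cumulative inflation factor: 1.0529 × 1.084 × 1.062 × 1.0243 × 1.072 ≈ 1.33095.
Nominal growth factor: 1.05300. Real growth factor = 1.05300 / 1.33095 ≈ 0.79116.
Annualized: 0.79116^(1/5) − 1 ≈ -0.04577.

-4.58%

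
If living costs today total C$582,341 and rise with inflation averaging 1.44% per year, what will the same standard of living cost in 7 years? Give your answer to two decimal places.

Cumulative price-level factor: (1+1.44%)^7 ≈ 1.1052605874.
The nominal amount required is C$582,341 scaled up by that factor.

C$643,638.56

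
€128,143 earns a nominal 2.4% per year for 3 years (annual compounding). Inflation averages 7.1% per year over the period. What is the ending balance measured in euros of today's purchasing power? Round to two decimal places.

Nominal value at maturity: €128,143 × (1 + 2.4%)^3 ≈ €137,592.50.
Price-level factor over 3 years: (1 + 7.1%)^3 = 1.228480911.
Dividing the nominal maturity value by the price-level factor gives the value in today's money.

€112,002.15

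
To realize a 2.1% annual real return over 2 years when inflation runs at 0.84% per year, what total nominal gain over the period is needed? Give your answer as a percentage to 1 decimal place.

Required annual nominal rate: (1+2.1%)(1+0.84%) − 1 = 2.95764%.
Cumulative over 2 years: (1 + 0.0295764)^2 − 1 ≈ 0.06003.

6.0%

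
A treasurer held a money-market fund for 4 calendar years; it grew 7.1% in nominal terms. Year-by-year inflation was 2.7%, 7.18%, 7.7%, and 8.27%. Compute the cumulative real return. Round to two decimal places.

Cumulative inflation factor: 1.027 × 1.0718 × 1.077 × 1.0827 ≈ 1.28354.
Nominal growth factor: 1.07100. Real growth factor = 1.07100 / 1.28354 ≈ 0.83441.
Total real return ≈ -16.5586%.

-16.56%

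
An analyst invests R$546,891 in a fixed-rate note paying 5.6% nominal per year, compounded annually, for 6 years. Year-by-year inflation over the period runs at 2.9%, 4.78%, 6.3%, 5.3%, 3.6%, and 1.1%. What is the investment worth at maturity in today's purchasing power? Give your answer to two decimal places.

Nominal value at maturity: R$546,891 × (1 + 5.6%)^6 ≈ R$758,375.48.
Price-level factor over 6 years: 1.029 × 1.0478 × 1.063 × 1.053 × 1.036 × 1.011 ≈ 1.2640560034.
Dividing the nominal maturity value by the price-level factor gives the value in today's money.

R$599,954.02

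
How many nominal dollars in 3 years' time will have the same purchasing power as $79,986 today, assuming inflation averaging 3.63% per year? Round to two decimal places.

Cumulative price-level factor: (1+3.63%)^3 ≈ 1.1129009021.
The nominal amount required is $79,986 scaled up by that factor.

$89,016.49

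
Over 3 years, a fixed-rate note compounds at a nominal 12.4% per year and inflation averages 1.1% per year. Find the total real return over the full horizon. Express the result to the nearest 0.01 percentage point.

37.42%

The annual real rate is (1+12.4%)/(1+1.1%) − 1 = 11.1771%.
Compounded over 3 years: (1 + 0.111771)^3 − 1 ≈ 0.37419.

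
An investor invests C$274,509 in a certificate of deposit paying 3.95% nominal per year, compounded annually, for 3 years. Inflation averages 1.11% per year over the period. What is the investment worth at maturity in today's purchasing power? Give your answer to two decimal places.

Nominal value at maturity: C$274,509 × (1 + 3.95%)^3 ≈ C$308,340.14.
Price-level factor over 3 years: (1 + 1.11%)^3 ≈ 1.0336709976.
The maturity value deflated by that factor is the answer in today's purchasing power.

C$298,296.21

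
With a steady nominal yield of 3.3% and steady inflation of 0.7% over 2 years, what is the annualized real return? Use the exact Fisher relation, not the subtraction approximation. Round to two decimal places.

2.58%

With constant rates the annual real return is the same each year: (1+3.3%)/(1+0.7%) − 1 = 0.02582.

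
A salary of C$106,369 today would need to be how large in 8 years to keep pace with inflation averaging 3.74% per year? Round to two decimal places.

Cumulative price-level factor: (1+3.74%)^8 ≈ 1.3414359752.
The nominal amount required is C$106,369 scaled up by that factor.

C$142,687.20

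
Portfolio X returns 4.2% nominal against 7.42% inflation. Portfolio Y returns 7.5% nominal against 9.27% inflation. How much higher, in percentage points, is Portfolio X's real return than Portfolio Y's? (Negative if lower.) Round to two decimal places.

Portfolio X real return: 1.042/1.0742 − 1 = -2.998%.
Portfolio Y real return: 1.075/1.0927 − 1 = -1.620%.
Difference: -2.998 − (-1.620) = -1.378 pp.

-1.38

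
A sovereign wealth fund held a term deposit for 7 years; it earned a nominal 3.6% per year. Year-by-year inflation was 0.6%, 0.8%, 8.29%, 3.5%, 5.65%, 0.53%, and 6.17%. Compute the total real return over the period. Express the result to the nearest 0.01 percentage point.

Cumulative inflation factor: 1.006 × 1.008 × 1.0829 × 1.035 × 1.0565 × 1.0053 × 1.0617 ≈ 1.28161.
Nominal growth factor: 1.28091. Real growth factor = 1.28091 / 1.28161 ≈ 0.99946.
Total real return ≈ -0.0543%.

-0.05%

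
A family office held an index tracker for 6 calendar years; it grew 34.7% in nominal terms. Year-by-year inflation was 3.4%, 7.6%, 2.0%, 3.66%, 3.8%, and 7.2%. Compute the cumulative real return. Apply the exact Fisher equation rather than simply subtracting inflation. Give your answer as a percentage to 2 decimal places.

Cumulative inflation factor: 1.034 × 1.076 × 1.020 × 1.0366 × 1.038 × 1.072 ≈ 1.30899.
Nominal growth factor: 1.34700. Real growth factor = 1.34700 / 1.30899 ≈ 1.02904.
Total real return ≈ 2.9038%.

2.90%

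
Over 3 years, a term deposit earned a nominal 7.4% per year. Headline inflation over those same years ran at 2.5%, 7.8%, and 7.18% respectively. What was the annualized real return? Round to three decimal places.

1.512%

Cumulative inflation factor: 1.025 × 1.078 × 1.0718 ≈ 1.18429.
Nominal growth factor: 1.23883. Real growth factor = 1.23883 / 1.18429 ≈ 1.04606.
Annualized: 1.04606^(1/3) − 1 ≈ 0.01512.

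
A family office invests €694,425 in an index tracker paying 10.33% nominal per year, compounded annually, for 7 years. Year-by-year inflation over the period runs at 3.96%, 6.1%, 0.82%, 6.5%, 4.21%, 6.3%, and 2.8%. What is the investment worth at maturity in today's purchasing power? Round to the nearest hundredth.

€1,024,629.71

Nominal value at maturity: €694,425 × (1 + 10.33%)^7 ≈ €1,381,912.91.
Price-level factor over 7 years: 1.0396 × 1.061 × 1.0082 × 1.065 × 1.0421 × 1.063 × 1.028 ≈ 1.3486949479.
The maturity value deflated by that factor is the answer in today's purchasing power.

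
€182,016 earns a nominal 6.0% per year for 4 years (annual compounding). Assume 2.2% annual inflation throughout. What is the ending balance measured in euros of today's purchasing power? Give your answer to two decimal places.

€210,634.47

Nominal value at maturity: €182,016 × (1 + 6.0%)^4 ≈ €229,791.01.
Price-level factor over 4 years: (1 + 2.2%)^4 ≈ 1.0909468263.
Dividing the nominal maturity value by the price-level factor gives the value in today's money.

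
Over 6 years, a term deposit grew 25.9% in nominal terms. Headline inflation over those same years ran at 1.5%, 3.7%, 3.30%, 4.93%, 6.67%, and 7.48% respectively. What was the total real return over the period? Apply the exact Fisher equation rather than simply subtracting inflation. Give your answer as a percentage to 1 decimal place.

Cumulative inflation factor: 1.015 × 1.037 × 1.0330 × 1.0493 × 1.0667 × 1.0748 ≈ 1.30802.
Nominal growth factor: 1.25900. Real growth factor = 1.25900 / 1.30802 ≈ 0.96252.
Total real return ≈ -3.7477%.

-3.7%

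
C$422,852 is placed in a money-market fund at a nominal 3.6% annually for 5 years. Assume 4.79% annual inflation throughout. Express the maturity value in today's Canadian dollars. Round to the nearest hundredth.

Nominal value at maturity: C$422,852 × (1 + 3.6%)^5 ≈ C$504,646.38.
Price-level factor over 5 years: (1 + 4.79%)^5 ≈ 1.2635696961.
Dividing the nominal maturity value by the price-level factor gives the value in today's money.

C$399,381.52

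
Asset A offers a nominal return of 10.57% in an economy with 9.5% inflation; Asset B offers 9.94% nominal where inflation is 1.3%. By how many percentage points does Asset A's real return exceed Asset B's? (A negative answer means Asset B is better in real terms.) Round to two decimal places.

Asset A real return: 1.1057/1.095 − 1 = 0.977%.
Asset B real return: 1.0994/1.013 − 1 = 8.529%.
Difference: 0.977 − 8.529 = -7.552 pp.

-7.55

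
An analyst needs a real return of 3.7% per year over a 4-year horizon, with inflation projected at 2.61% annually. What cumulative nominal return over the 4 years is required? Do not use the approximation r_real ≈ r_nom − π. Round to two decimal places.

Required annual nominal rate: (1+3.7%)(1+2.61%) − 1 = 6.40657%.
Cumulative over 4 years: (1 + 0.0640657)^4 − 1 ≈ 0.28196.

28.20%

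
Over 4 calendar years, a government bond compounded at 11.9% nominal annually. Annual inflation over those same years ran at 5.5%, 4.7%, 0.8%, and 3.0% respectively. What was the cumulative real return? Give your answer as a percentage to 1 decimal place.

36.7%

Cumulative inflation factor: 1.055 × 1.047 × 1.008 × 1.030 ≈ 1.14682.
Nominal growth factor: 1.56791. Real growth factor = 1.56791 / 1.14682 ≈ 1.36717.
Total real return ≈ 36.7173%.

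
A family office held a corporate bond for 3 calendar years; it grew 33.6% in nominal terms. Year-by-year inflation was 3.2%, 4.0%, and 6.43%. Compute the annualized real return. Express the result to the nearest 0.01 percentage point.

5.36%

Cumulative inflation factor: 1.032 × 1.040 × 1.0643 ≈ 1.14229.
Nominal growth factor: 1.33600. Real growth factor = 1.33600 / 1.14229 ≈ 1.16958.
Annualized: 1.16958^(1/3) − 1 ≈ 0.05360.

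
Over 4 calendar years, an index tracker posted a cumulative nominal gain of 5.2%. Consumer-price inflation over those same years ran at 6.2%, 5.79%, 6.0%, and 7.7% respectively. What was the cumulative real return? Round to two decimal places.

-17.98%

Cumulative inflation factor: 1.062 × 1.0579 × 1.060 × 1.077 ≈ 1.28260.
Nominal growth factor: 1.05200. Real growth factor = 1.05200 / 1.28260 ≈ 0.82021.
Total real return ≈ -17.9790%.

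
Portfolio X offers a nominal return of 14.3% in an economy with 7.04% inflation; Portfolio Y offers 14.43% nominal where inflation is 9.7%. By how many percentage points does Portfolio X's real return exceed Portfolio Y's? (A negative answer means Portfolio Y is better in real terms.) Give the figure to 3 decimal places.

2.471

Portfolio X real return: 1.143/1.0704 − 1 = 6.7825%.
Portfolio Y real return: 1.1443/1.097 − 1 = 4.3118%.
Difference: 6.7825 − 4.3118 = 2.4707 pp.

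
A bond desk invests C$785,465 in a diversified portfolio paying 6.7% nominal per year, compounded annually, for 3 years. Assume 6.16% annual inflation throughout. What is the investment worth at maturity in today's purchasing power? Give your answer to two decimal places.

C$797,512.26

Nominal value at maturity: C$785,465 × (1 + 6.7%)^3 ≈ C$954,157.56.
Price-level factor over 3 years: (1 + 6.16%)^3 ≈ 1.1964174249.
The maturity value deflated by that factor is the answer in today's purchasing power.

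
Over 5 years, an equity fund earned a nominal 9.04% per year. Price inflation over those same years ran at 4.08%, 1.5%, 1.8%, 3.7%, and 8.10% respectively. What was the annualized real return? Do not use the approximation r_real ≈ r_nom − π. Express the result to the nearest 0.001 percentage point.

Cumulative inflation factor: 1.0408 × 1.015 × 1.018 × 1.037 × 1.0810 ≈ 1.20555.
Nominal growth factor: 1.54145. Real growth factor = 1.54145 / 1.20555 ≈ 1.27863.
Annualized: 1.27863^(1/5) − 1 ≈ 0.05039.

5.039%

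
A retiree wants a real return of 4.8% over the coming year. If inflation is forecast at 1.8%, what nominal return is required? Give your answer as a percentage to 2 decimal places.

6.69%

By the Fisher equation, 1 + r_nom = (1 + 4.8%)(1 + 1.8%) = 1.048 × 1.018 = 1.066864.
So r_nom = 6.6864%.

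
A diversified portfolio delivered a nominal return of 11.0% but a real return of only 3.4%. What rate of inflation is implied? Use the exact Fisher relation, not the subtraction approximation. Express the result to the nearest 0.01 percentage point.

From (1+r_nom) = (1+r_real)(1+π), we get 1+π = (1 + 11.0%)/(1 + 3.4%) = 1.110/1.034 ≈ 1.07350.
So π ≈ 7.3501%.

7.35%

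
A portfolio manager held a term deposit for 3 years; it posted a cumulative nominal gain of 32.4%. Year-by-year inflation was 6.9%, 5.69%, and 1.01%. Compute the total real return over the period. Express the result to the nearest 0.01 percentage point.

Cumulative inflation factor: 1.069 × 1.0569 × 1.0101 ≈ 1.14124.
Nominal growth factor: 1.32400. Real growth factor = 1.32400 / 1.14124 ≈ 1.16014.
Total real return ≈ 16.0144%.

16.01%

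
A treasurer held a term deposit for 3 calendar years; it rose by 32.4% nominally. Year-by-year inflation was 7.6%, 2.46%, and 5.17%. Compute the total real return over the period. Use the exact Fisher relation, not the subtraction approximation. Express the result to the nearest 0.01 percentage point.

Cumulative inflation factor: 1.076 × 1.0246 × 1.0517 ≈ 1.15947.
Nominal growth factor: 1.32400. Real growth factor = 1.32400 / 1.15947 ≈ 1.14190.
Total real return ≈ 14.1904%.

14.19%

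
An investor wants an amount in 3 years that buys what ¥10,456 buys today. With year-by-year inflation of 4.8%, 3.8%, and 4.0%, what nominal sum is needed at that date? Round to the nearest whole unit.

Cumulative price-level factor: 1.048 × 1.038 × 1.040 = 1.13133696.
Multiplying ¥10,456 by the price-level factor gives the future nominal sum.

¥11,829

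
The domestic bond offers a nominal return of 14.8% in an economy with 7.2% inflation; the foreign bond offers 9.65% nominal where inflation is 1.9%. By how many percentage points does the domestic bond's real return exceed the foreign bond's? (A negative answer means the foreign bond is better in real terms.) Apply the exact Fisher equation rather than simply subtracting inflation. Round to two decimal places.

The domestic bond real return: 1.148/1.072 − 1 = 7.090%.
The foreign bond real return: 1.0965/1.019 − 1 = 7.605%.
Difference: 7.090 − 7.605 = -0.515 pp.

-0.52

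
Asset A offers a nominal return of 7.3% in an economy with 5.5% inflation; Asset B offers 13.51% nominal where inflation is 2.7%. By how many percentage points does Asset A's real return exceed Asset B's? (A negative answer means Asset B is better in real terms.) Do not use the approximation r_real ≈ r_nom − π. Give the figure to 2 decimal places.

Asset A real return: 1.073/1.055 − 1 = 1.706%.
Asset B real return: 1.1351/1.027 − 1 = 10.526%.
Difference: 1.706 − 10.526 = -8.820 pp.

-8.82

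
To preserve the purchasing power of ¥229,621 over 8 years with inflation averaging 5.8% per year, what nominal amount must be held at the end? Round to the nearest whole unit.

¥360,493

Cumulative price-level factor: (1+5.8%)^8 ≈ 1.5699482664.
Multiplying ¥229,621 by the price-level factor gives the future nominal sum.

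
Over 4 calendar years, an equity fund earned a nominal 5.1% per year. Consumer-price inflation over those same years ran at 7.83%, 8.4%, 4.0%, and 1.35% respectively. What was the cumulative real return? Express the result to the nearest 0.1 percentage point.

Cumulative inflation factor: 1.0783 × 1.084 × 1.040 × 1.0135 ≈ 1.23204.
Nominal growth factor: 1.22014. Real growth factor = 1.22014 / 1.23204 ≈ 0.99034.
Total real return ≈ -0.9659%.

-1.0%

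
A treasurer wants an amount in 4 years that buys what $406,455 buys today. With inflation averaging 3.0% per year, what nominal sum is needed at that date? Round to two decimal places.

Cumulative price-level factor: (1+3.0%)^4 = 1.12550881.
Multiplying $406,455 by the price-level factor gives the future nominal sum.

$457,468.68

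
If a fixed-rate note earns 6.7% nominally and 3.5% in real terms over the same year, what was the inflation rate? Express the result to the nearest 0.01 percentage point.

3.09%

From (1+r_nom) = (1+r_real)(1+π), we get 1+π = (1 + 6.7%)/(1 + 3.5%) = 1.067/1.035 ≈ 1.03092.
So π ≈ 3.0918%.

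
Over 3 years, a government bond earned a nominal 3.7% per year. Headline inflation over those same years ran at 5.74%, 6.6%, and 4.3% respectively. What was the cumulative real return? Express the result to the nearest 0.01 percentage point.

Cumulative inflation factor: 1.0574 × 1.066 × 1.043 ≈ 1.17566.
Nominal growth factor: 1.11516. Real growth factor = 1.11516 / 1.17566 ≈ 0.94854.
Total real return ≈ -5.1460%.

-5.15%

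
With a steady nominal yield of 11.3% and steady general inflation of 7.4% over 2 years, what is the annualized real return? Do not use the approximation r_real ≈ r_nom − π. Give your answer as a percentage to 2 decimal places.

With constant rates the annual real return is the same each year: (1+11.3%)/(1+7.4%) − 1 = 0.03631.

3.63%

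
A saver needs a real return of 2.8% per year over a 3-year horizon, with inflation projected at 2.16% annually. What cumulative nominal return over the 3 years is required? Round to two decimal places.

15.83%

Required annual nominal rate: (1+2.8%)(1+2.16%) − 1 = 5.02048%.
Cumulative over 3 years: (1 + 0.0502048)^3 − 1 ≈ 0.15830.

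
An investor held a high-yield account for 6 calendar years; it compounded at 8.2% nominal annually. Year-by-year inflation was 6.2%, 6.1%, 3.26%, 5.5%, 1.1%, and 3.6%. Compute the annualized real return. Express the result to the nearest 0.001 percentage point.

Cumulative inflation factor: 1.062 × 1.061 × 1.0326 × 1.055 × 1.011 × 1.036 ≈ 1.28569.
Nominal growth factor: 1.60459. Real growth factor = 1.60459 / 1.28569 ≈ 1.24804.
Annualized: 1.24804^(1/6) − 1 ≈ 0.03762.

3.762%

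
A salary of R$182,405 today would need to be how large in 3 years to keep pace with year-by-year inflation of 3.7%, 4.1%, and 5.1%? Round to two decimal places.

R$206,951.67

Cumulative price-level factor: 1.037 × 1.041 × 1.051 = 1.134572367.
The nominal amount required is R$182,405 scaled up by that factor.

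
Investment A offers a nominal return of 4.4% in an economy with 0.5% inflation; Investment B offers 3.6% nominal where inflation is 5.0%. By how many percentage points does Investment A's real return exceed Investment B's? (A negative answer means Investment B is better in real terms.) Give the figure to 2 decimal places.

Investment A real return: 1.044/1.005 − 1 = 3.881%.
Investment B real return: 1.036/1.050 − 1 = -1.333%.
Difference: 3.881 − (-1.333) = 5.214 pp.

5.21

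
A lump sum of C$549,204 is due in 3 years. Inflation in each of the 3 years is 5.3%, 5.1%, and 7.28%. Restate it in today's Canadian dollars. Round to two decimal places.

C$462,576.79

Price-level factor over 3 years: 1.053 × 1.051 × 1.0728 = 1.1872709784.
Purchasing power today: C$549,204 divided by that factor.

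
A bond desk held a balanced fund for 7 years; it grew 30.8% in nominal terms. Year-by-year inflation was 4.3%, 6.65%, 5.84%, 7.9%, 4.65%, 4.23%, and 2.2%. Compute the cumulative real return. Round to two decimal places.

Cumulative inflation factor: 1.043 × 1.0665 × 1.0584 × 1.079 × 1.0465 × 1.0423 × 1.022 ≈ 1.41612.
Nominal growth factor: 1.30800. Real growth factor = 1.30800 / 1.41612 ≈ 0.92365.
Total real return ≈ -7.6348%.

-7.63%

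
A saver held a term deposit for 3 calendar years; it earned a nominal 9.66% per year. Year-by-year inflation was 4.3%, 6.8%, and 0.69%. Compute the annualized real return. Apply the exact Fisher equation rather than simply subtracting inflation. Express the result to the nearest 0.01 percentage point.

Cumulative inflation factor: 1.043 × 1.068 × 1.0069 ≈ 1.12161.
Nominal growth factor: 1.31870. Real growth factor = 1.31870 / 1.12161 ≈ 1.17572.
Annualized: 1.17572^(1/3) − 1 ≈ 0.05544.

5.54%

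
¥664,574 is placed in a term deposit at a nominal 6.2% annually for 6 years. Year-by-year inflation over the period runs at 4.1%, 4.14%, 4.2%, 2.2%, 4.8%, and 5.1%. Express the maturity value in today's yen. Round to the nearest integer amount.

Nominal value at maturity: ¥664,574 × (1 + 6.2%)^6 ≈ ¥953,434.
Price-level factor over 6 years: 1.041 × 1.0414 × 1.042 × 1.022 × 1.048 × 1.051 ≈ 1.2716011625.
The maturity value deflated by that factor is the answer in today's purchasing power.

¥749,790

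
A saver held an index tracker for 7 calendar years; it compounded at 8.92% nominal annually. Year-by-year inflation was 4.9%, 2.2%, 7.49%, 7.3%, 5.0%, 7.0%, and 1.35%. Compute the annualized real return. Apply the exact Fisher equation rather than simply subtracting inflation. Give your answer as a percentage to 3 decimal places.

Cumulative inflation factor: 1.049 × 1.022 × 1.0749 × 1.073 × 1.050 × 1.070 × 1.0135 ≈ 1.40796.
Nominal growth factor: 1.81867. Real growth factor = 1.81867 / 1.40796 ≈ 1.29170.
Annualized: 1.29170^(1/7) − 1 ≈ 0.03724.

3.724%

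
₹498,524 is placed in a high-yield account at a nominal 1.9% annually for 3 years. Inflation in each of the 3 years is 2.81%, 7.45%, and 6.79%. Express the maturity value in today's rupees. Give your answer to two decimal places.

₹447,132.52

Nominal value at maturity: ₹498,524 × (1 + 1.9%)^3 ≈ ₹527,483.19.
Price-level factor over 3 years: 1.0281 × 1.0745 × 1.0679 ≈ 1.1797021353.
The maturity value deflated by that factor is the answer in today's purchasing power.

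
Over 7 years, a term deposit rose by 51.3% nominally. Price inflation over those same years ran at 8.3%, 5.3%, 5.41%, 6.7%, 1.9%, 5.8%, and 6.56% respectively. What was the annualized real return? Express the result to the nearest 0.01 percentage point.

Cumulative inflation factor: 1.083 × 1.053 × 1.0541 × 1.067 × 1.019 × 1.058 × 1.0656 ≈ 1.47352.
Nominal growth factor: 1.51300. Real growth factor = 1.51300 / 1.47352 ≈ 1.02679.
Annualized: 1.02679^(1/7) − 1 ≈ 0.00378.

0.38%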